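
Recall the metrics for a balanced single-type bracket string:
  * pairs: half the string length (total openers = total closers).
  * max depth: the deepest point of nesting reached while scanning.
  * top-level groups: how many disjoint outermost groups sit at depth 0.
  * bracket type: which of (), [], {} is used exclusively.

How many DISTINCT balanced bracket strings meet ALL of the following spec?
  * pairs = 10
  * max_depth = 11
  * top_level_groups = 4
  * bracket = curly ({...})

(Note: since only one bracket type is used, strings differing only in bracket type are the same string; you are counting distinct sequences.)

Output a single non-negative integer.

Answer: 0

Derivation:
Spec: pairs=10 depth=11 groups=4
Count(depth <= 11) = 2002
Count(depth <= 10) = 2002
Count(depth == 11) = 2002 - 2002 = 0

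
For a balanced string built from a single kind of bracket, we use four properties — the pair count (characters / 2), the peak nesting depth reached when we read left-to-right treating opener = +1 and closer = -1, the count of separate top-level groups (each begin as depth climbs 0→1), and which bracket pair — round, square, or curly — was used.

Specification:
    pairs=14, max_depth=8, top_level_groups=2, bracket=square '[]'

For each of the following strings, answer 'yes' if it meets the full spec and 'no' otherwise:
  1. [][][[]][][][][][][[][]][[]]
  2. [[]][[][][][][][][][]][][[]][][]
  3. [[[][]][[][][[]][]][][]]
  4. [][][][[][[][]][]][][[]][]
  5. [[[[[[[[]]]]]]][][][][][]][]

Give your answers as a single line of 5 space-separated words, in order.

Answer: no no no no yes

Derivation:
String 1 '[][][[]][][][][][][[][]][[]]': depth seq [1 0 1 0 1 2 1 0 1 0 1 0 1 0 1 0 1 0 1 2 1 2 1 0 1 2 1 0]
  -> pairs=14 depth=2 groups=10 -> no
String 2 '[[]][[][][][][][][][]][][[]][][]': depth seq [1 2 1 0 1 2 1 2 1 2 1 2 1 2 1 2 1 2 1 2 1 0 1 0 1 2 1 0 1 0 1 0]
  -> pairs=16 depth=2 groups=6 -> no
String 3 '[[[][]][[][][[]][]][][]]': depth seq [1 2 3 2 3 2 1 2 3 2 3 2 3 4 3 2 3 2 1 2 1 2 1 0]
  -> pairs=12 depth=4 groups=1 -> no
String 4 '[][][][[][[][]][]][][[]][]': depth seq [1 0 1 0 1 0 1 2 1 2 3 2 3 2 1 2 1 0 1 0 1 2 1 0 1 0]
  -> pairs=13 depth=3 groups=7 -> no
String 5 '[[[[[[[[]]]]]]][][][][][]][]': depth seq [1 2 3 4 5 6 7 8 7 6 5 4 3 2 1 2 1 2 1 2 1 2 1 2 1 0 1 0]
  -> pairs=14 depth=8 groups=2 -> yes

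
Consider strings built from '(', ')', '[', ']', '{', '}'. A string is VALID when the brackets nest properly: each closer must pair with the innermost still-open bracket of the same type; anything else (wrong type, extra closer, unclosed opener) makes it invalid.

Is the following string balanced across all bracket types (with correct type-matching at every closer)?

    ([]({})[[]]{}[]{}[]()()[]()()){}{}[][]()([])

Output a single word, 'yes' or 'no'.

pos 0: push '('; stack = (
pos 1: push '['; stack = ([
pos 2: ']' matches '['; pop; stack = (
pos 3: push '('; stack = ((
pos 4: push '{'; stack = (({
pos 5: '}' matches '{'; pop; stack = ((
pos 6: ')' matches '('; pop; stack = (
pos 7: push '['; stack = ([
pos 8: push '['; stack = ([[
pos 9: ']' matches '['; pop; stack = ([
pos 10: ']' matches '['; pop; stack = (
pos 11: push '{'; stack = ({
pos 12: '}' matches '{'; pop; stack = (
pos 13: push '['; stack = ([
pos 14: ']' matches '['; pop; stack = (
pos 15: push '{'; stack = ({
pos 16: '}' matches '{'; pop; stack = (
pos 17: push '['; stack = ([
pos 18: ']' matches '['; pop; stack = (
pos 19: push '('; stack = ((
pos 20: ')' matches '('; pop; stack = (
pos 21: push '('; stack = ((
pos 22: ')' matches '('; pop; stack = (
pos 23: push '['; stack = ([
pos 24: ']' matches '['; pop; stack = (
pos 25: push '('; stack = ((
pos 26: ')' matches '('; pop; stack = (
pos 27: push '('; stack = ((
pos 28: ')' matches '('; pop; stack = (
pos 29: ')' matches '('; pop; stack = (empty)
pos 30: push '{'; stack = {
pos 31: '}' matches '{'; pop; stack = (empty)
pos 32: push '{'; stack = {
pos 33: '}' matches '{'; pop; stack = (empty)
pos 34: push '['; stack = [
pos 35: ']' matches '['; pop; stack = (empty)
pos 36: push '['; stack = [
pos 37: ']' matches '['; pop; stack = (empty)
pos 38: push '('; stack = (
pos 39: ')' matches '('; pop; stack = (empty)
pos 40: push '('; stack = (
pos 41: push '['; stack = ([
pos 42: ']' matches '['; pop; stack = (
pos 43: ')' matches '('; pop; stack = (empty)
end: stack empty → VALID
Verdict: properly nested → yes

Answer: yes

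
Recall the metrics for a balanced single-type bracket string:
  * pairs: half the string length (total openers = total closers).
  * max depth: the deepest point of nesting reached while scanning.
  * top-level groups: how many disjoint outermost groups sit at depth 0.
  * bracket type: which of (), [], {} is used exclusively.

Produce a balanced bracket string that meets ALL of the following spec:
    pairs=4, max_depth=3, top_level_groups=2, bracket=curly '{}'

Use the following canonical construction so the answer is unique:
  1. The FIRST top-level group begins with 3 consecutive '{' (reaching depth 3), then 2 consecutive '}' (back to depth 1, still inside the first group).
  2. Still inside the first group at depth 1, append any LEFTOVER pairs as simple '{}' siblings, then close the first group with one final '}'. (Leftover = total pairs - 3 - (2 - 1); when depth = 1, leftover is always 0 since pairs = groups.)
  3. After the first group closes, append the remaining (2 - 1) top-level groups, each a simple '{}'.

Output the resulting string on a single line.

Spec: pairs=4 depth=3 groups=2
Leftover pairs = 4 - 3 - (2-1) = 0
First group: deep chain of depth 3 + 0 sibling pairs
Remaining 1 groups: simple '{}' each

Answer: {{{}}}{}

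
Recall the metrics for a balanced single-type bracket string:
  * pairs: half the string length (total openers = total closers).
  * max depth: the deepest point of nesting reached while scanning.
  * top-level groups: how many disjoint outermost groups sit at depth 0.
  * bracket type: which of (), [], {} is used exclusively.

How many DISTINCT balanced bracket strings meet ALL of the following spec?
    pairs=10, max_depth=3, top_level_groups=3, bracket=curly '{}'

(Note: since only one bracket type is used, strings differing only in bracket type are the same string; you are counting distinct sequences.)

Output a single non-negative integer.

Spec: pairs=10 depth=3 groups=3
Count(depth <= 3) = 1008
Count(depth <= 2) = 36
Count(depth == 3) = 1008 - 36 = 972

Answer: 972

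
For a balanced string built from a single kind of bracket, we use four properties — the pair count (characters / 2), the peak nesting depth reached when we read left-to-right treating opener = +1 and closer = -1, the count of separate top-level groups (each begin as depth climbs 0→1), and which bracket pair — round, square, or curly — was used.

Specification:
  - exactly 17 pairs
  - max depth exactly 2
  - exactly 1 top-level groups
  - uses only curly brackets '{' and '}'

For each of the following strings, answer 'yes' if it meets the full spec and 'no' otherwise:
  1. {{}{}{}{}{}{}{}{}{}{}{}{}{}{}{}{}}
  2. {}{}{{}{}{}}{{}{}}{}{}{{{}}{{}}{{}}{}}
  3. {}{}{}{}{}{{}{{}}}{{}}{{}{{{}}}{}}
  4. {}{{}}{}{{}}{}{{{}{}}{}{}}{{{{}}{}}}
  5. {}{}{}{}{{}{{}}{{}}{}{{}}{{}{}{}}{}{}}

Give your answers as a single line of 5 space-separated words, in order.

String 1 '{{}{}{}{}{}{}{}{}{}{}{}{}{}{}{}{}}': depth seq [1 2 1 2 1 2 1 2 1 2 1 2 1 2 1 2 1 2 1 2 1 2 1 2 1 2 1 2 1 2 1 2 1 0]
  -> pairs=17 depth=2 groups=1 -> yes
String 2 '{}{}{{}{}{}}{{}{}}{}{}{{{}}{{}}{{}}{}}': depth seq [1 0 1 0 1 2 1 2 1 2 1 0 1 2 1 2 1 0 1 0 1 0 1 2 3 2 1 2 3 2 1 2 3 2 1 2 1 0]
  -> pairs=19 depth=3 groups=7 -> no
String 3 '{}{}{}{}{}{{}{{}}}{{}}{{}{{{}}}{}}': depth seq [1 0 1 0 1 0 1 0 1 0 1 2 1 2 3 2 1 0 1 2 1 0 1 2 1 2 3 4 3 2 1 2 1 0]
  -> pairs=17 depth=4 groups=8 -> no
String 4 '{}{{}}{}{{}}{}{{{}{}}{}{}}{{{{}}{}}}': depth seq [1 0 1 2 1 0 1 0 1 2 1 0 1 0 1 2 3 2 3 2 1 2 1 2 1 0 1 2 3 4 3 2 3 2 1 0]
  -> pairs=18 depth=4 groups=7 -> no
String 5 '{}{}{}{}{{}{{}}{{}}{}{{}}{{}{}{}}{}{}}': depth seq [1 0 1 0 1 0 1 0 1 2 1 2 3 2 1 2 3 2 1 2 1 2 3 2 1 2 3 2 3 2 3 2 1 2 1 2 1 0]
  -> pairs=19 depth=3 groups=5 -> no

Answer: yes no no no no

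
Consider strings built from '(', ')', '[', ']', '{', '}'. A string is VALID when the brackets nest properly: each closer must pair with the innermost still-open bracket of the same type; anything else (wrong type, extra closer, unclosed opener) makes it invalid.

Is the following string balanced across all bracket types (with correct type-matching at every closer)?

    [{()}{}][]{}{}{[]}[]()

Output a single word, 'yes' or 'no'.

pos 0: push '['; stack = [
pos 1: push '{'; stack = [{
pos 2: push '('; stack = [{(
pos 3: ')' matches '('; pop; stack = [{
pos 4: '}' matches '{'; pop; stack = [
pos 5: push '{'; stack = [{
pos 6: '}' matches '{'; pop; stack = [
pos 7: ']' matches '['; pop; stack = (empty)
pos 8: push '['; stack = [
pos 9: ']' matches '['; pop; stack = (empty)
pos 10: push '{'; stack = {
pos 11: '}' matches '{'; pop; stack = (empty)
pos 12: push '{'; stack = {
pos 13: '}' matches '{'; pop; stack = (empty)
pos 14: push '{'; stack = {
pos 15: push '['; stack = {[
pos 16: ']' matches '['; pop; stack = {
pos 17: '}' matches '{'; pop; stack = (empty)
pos 18: push '['; stack = [
pos 19: ']' matches '['; pop; stack = (empty)
pos 20: push '('; stack = (
pos 21: ')' matches '('; pop; stack = (empty)
end: stack empty → VALID
Verdict: properly nested → yes

Answer: yes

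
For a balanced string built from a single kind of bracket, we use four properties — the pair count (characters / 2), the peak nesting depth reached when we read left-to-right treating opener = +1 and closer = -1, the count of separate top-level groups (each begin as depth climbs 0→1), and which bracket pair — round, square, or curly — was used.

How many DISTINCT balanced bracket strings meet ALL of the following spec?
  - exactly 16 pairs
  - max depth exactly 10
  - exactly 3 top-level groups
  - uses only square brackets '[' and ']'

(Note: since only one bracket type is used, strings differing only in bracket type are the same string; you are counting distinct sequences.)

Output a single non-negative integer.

Answer: 35259

Derivation:
Spec: pairs=16 depth=10 groups=3
Count(depth <= 10) = 7012761
Count(depth <= 9) = 6977502
Count(depth == 10) = 7012761 - 6977502 = 35259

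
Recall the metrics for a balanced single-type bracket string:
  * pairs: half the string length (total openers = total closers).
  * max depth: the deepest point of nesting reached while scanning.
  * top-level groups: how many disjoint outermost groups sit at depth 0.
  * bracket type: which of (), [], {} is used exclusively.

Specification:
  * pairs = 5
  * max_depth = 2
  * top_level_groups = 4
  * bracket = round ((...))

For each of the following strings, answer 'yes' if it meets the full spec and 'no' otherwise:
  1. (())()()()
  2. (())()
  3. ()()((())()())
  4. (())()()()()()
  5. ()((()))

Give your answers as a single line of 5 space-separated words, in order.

String 1 '(())()()()': depth seq [1 2 1 0 1 0 1 0 1 0]
  -> pairs=5 depth=2 groups=4 -> yes
String 2 '(())()': depth seq [1 2 1 0 1 0]
  -> pairs=3 depth=2 groups=2 -> no
String 3 '()()((())()())': depth seq [1 0 1 0 1 2 3 2 1 2 1 2 1 0]
  -> pairs=7 depth=3 groups=3 -> no
String 4 '(())()()()()()': depth seq [1 2 1 0 1 0 1 0 1 0 1 0 1 0]
  -> pairs=7 depth=2 groups=6 -> no
String 5 '()((()))': depth seq [1 0 1 2 3 2 1 0]
  -> pairs=4 depth=3 groups=2 -> no

Answer: yes no no no no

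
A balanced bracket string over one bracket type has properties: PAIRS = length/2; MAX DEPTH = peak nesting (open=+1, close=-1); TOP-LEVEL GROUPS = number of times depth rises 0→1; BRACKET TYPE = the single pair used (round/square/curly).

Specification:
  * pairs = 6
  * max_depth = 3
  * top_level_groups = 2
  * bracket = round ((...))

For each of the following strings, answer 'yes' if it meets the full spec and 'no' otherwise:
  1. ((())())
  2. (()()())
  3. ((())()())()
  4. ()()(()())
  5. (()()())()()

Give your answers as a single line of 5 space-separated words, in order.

String 1 '((())())': depth seq [1 2 3 2 1 2 1 0]
  -> pairs=4 depth=3 groups=1 -> no
String 2 '(()()())': depth seq [1 2 1 2 1 2 1 0]
  -> pairs=4 depth=2 groups=1 -> no
String 3 '((())()())()': depth seq [1 2 3 2 1 2 1 2 1 0 1 0]
  -> pairs=6 depth=3 groups=2 -> yes
String 4 '()()(()())': depth seq [1 0 1 0 1 2 1 2 1 0]
  -> pairs=5 depth=2 groups=3 -> no
String 5 '(()()())()()': depth seq [1 2 1 2 1 2 1 0 1 0 1 0]
  -> pairs=6 depth=2 groups=3 -> no

Answer: no no yes no no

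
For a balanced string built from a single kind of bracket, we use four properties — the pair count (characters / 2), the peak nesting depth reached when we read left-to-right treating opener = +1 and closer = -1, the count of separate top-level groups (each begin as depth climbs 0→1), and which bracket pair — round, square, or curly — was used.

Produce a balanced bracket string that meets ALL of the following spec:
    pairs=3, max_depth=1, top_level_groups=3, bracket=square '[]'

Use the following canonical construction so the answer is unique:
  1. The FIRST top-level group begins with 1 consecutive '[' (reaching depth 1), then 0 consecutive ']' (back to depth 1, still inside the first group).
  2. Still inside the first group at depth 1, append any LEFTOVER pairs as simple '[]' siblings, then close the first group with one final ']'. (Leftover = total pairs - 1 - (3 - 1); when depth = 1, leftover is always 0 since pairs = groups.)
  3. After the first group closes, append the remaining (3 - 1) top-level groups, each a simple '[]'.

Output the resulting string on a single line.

Spec: pairs=3 depth=1 groups=3
Leftover pairs = 3 - 1 - (3-1) = 0
First group: deep chain of depth 1 + 0 sibling pairs
Remaining 2 groups: simple '[]' each

Answer: [][][]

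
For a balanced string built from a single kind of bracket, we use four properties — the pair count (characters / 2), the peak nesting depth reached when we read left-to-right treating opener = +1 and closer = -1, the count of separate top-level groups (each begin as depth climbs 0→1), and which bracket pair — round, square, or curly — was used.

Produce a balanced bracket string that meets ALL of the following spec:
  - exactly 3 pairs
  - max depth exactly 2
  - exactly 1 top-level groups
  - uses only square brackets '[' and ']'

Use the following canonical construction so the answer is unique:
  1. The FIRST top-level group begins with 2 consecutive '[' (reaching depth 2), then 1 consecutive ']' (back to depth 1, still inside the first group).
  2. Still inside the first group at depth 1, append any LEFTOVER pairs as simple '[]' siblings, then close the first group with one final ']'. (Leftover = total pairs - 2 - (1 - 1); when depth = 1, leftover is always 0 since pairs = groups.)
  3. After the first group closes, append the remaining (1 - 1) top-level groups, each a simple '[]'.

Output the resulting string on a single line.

Spec: pairs=3 depth=2 groups=1
Leftover pairs = 3 - 2 - (1-1) = 1
First group: deep chain of depth 2 + 1 sibling pairs
Remaining 0 groups: simple '[]' each

Answer: [[][]]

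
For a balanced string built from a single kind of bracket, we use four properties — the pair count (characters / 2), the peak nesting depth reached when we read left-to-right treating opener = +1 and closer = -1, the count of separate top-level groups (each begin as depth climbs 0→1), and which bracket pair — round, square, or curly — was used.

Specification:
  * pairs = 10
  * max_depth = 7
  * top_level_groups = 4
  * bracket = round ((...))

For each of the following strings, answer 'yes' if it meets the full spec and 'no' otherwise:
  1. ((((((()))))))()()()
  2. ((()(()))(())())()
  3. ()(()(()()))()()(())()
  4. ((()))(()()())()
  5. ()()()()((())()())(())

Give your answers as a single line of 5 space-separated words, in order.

Answer: yes no no no no

Derivation:
String 1 '((((((()))))))()()()': depth seq [1 2 3 4 5 6 7 6 5 4 3 2 1 0 1 0 1 0 1 0]
  -> pairs=10 depth=7 groups=4 -> yes
String 2 '((()(()))(())())()': depth seq [1 2 3 2 3 4 3 2 1 2 3 2 1 2 1 0 1 0]
  -> pairs=9 depth=4 groups=2 -> no
String 3 '()(()(()()))()()(())()': depth seq [1 0 1 2 1 2 3 2 3 2 1 0 1 0 1 0 1 2 1 0 1 0]
  -> pairs=11 depth=3 groups=6 -> no
String 4 '((()))(()()())()': depth seq [1 2 3 2 1 0 1 2 1 2 1 2 1 0 1 0]
  -> pairs=8 depth=3 groups=3 -> no
String 5 '()()()()((())()())(())': depth seq [1 0 1 0 1 0 1 0 1 2 3 2 1 2 1 2 1 0 1 2 1 0]
  -> pairs=11 depth=3 groups=6 -> no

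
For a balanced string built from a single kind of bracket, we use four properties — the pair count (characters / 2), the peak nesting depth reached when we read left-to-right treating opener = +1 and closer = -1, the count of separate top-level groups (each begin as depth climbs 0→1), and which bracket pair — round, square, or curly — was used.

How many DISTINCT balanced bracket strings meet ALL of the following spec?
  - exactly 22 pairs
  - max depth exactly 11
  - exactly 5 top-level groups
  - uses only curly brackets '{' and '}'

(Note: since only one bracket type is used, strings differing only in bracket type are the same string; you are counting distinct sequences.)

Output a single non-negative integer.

Answer: 28851120

Derivation:
Spec: pairs=22 depth=11 groups=5
Count(depth <= 11) = 6532015890
Count(depth <= 10) = 6503164770
Count(depth == 11) = 6532015890 - 6503164770 = 28851120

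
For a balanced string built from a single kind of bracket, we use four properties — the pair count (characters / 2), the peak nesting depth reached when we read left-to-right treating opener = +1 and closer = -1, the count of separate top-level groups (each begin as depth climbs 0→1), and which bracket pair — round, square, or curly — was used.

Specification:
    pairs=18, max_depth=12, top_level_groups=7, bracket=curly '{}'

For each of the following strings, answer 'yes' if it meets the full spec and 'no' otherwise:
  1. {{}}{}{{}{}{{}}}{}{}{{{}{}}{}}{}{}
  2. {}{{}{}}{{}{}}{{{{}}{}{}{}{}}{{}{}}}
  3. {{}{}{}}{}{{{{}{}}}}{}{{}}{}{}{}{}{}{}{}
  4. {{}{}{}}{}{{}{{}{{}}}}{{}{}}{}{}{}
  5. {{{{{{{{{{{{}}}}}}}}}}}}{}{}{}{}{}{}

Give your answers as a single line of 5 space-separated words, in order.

Answer: no no no no yes

Derivation:
String 1 '{{}}{}{{}{}{{}}}{}{}{{{}{}}{}}{}{}': depth seq [1 2 1 0 1 0 1 2 1 2 1 2 3 2 1 0 1 0 1 0 1 2 3 2 3 2 1 2 1 0 1 0 1 0]
  -> pairs=17 depth=3 groups=8 -> no
String 2 '{}{{}{}}{{}{}}{{{{}}{}{}{}{}}{{}{}}}': depth seq [1 0 1 2 1 2 1 0 1 2 1 2 1 0 1 2 3 4 3 2 3 2 3 2 3 2 3 2 1 2 3 2 3 2 1 0]
  -> pairs=18 depth=4 groups=4 -> no
String 3 '{{}{}{}}{}{{{{}{}}}}{}{{}}{}{}{}{}{}{}{}': depth seq [1 2 1 2 1 2 1 0 1 0 1 2 3 4 3 4 3 2 1 0 1 0 1 2 1 0 1 0 1 0 1 0 1 0 1 0 1 0 1 0]
  -> pairs=20 depth=4 groups=12 -> no
String 4 '{{}{}{}}{}{{}{{}{{}}}}{{}{}}{}{}{}': depth seq [1 2 1 2 1 2 1 0 1 0 1 2 1 2 3 2 3 4 3 2 1 0 1 2 1 2 1 0 1 0 1 0 1 0]
  -> pairs=17 depth=4 groups=7 -> no
String 5 '{{{{{{{{{{{{}}}}}}}}}}}}{}{}{}{}{}{}': depth seq [1 2 3 4 5 6 7 8 9 10 11 12 11 10 9 8 7 6 5 4 3 2 1 0 1 0 1 0 1 0 1 0 1 0 1 0]
  -> pairs=18 depth=12 groups=7 -> yes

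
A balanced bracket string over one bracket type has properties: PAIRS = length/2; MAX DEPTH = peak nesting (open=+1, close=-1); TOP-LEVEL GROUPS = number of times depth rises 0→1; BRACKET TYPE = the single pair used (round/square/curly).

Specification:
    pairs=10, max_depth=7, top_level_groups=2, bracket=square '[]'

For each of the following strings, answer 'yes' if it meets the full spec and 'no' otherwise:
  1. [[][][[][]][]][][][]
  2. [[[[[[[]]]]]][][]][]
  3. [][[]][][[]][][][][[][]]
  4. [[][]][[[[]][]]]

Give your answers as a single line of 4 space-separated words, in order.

Answer: no yes no no

Derivation:
String 1 '[[][][[][]][]][][][]': depth seq [1 2 1 2 1 2 3 2 3 2 1 2 1 0 1 0 1 0 1 0]
  -> pairs=10 depth=3 groups=4 -> no
String 2 '[[[[[[[]]]]]][][]][]': depth seq [1 2 3 4 5 6 7 6 5 4 3 2 1 2 1 2 1 0 1 0]
  -> pairs=10 depth=7 groups=2 -> yes
String 3 '[][[]][][[]][][][][[][]]': depth seq [1 0 1 2 1 0 1 0 1 2 1 0 1 0 1 0 1 0 1 2 1 2 1 0]
  -> pairs=12 depth=2 groups=8 -> no
String 4 '[[][]][[[[]][]]]': depth seq [1 2 1 2 1 0 1 2 3 4 3 2 3 2 1 0]
  -> pairs=8 depth=4 groups=2 -> no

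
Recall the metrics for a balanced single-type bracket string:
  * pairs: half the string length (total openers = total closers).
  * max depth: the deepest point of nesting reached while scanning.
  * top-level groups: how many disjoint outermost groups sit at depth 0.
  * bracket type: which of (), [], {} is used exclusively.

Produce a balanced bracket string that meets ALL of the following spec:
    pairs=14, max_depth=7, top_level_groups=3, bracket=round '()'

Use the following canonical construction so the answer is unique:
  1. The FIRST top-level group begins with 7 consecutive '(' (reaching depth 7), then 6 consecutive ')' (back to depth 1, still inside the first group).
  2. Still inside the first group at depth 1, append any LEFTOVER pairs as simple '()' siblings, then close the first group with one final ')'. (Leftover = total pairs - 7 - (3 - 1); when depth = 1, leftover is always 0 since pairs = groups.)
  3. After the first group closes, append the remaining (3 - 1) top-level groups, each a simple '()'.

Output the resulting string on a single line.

Answer: ((((((())))))()()()()())()()

Derivation:
Spec: pairs=14 depth=7 groups=3
Leftover pairs = 14 - 7 - (3-1) = 5
First group: deep chain of depth 7 + 5 sibling pairs
Remaining 2 groups: simple '()' each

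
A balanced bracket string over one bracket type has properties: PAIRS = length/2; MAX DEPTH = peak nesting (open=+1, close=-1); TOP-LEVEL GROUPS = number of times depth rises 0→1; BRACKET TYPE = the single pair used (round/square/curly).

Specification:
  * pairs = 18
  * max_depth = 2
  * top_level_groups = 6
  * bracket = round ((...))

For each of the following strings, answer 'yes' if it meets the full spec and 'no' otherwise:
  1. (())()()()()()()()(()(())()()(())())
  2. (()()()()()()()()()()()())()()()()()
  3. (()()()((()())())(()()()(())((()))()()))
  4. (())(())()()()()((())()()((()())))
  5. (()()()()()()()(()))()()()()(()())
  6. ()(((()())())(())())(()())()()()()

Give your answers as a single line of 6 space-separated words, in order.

String 1 '(())()()()()()()()(()(())()()(())())': depth seq [1 2 1 0 1 0 1 0 1 0 1 0 1 0 1 0 1 0 1 2 1 2 3 2 1 2 1 2 1 2 3 2 1 2 1 0]
  -> pairs=18 depth=3 groups=9 -> no
String 2 '(()()()()()()()()()()()())()()()()()': depth seq [1 2 1 2 1 2 1 2 1 2 1 2 1 2 1 2 1 2 1 2 1 2 1 2 1 0 1 0 1 0 1 0 1 0 1 0]
  -> pairs=18 depth=2 groups=6 -> yes
String 3 '(()()()((()())())(()()()(())((()))()()))': depth seq [1 2 1 2 1 2 1 2 3 4 3 4 3 2 3 2 1 2 3 2 3 2 3 2 3 4 3 2 3 4 5 4 3 2 3 2 3 2 1 0]
  -> pairs=20 depth=5 groups=1 -> no
String 4 '(())(())()()()()((())()()((()())))': depth seq [1 2 1 0 1 2 1 0 1 0 1 0 1 0 1 0 1 2 3 2 1 2 1 2 1 2 3 4 3 4 3 2 1 0]
  -> pairs=17 depth=4 groups=7 -> no
String 5 '(()()()()()()()(()))()()()()(()())': depth seq [1 2 1 2 1 2 1 2 1 2 1 2 1 2 1 2 3 2 1 0 1 0 1 0 1 0 1 0 1 2 1 2 1 0]
  -> pairs=17 depth=3 groups=6 -> no
String 6 '()(((()())())(())())(()())()()()()': depth seq [1 0 1 2 3 4 3 4 3 2 3 2 1 2 3 2 1 2 1 0 1 2 1 2 1 0 1 0 1 0 1 0 1 0]
  -> pairs=17 depth=4 groups=7 -> no

Answer: no yes no no no no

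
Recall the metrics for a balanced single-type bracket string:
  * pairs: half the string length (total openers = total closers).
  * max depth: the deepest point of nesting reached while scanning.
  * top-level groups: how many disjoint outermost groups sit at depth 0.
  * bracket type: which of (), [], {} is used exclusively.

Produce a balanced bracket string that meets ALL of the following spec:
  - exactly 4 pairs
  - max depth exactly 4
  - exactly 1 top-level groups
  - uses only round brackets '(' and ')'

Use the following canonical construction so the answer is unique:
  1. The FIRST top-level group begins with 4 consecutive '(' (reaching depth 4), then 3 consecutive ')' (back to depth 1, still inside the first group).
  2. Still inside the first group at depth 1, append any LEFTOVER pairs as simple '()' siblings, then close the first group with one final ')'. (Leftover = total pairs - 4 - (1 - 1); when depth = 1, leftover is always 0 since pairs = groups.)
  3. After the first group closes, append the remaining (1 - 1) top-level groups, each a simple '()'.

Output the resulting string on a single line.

Spec: pairs=4 depth=4 groups=1
Leftover pairs = 4 - 4 - (1-1) = 0
First group: deep chain of depth 4 + 0 sibling pairs
Remaining 0 groups: simple '()' each

Answer: (((())))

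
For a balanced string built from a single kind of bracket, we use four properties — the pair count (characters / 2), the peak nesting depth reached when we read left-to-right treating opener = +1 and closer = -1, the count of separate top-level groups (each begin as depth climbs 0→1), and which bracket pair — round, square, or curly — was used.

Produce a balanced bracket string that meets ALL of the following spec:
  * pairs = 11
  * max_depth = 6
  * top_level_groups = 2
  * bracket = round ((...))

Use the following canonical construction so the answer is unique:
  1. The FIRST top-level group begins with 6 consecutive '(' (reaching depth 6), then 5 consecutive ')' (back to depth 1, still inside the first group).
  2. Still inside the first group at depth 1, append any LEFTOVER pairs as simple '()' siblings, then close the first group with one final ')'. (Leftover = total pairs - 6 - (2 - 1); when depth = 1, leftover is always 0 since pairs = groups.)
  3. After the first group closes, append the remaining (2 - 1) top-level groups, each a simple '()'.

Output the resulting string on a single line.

Spec: pairs=11 depth=6 groups=2
Leftover pairs = 11 - 6 - (2-1) = 4
First group: deep chain of depth 6 + 4 sibling pairs
Remaining 1 groups: simple '()' each

Answer: (((((()))))()()()())()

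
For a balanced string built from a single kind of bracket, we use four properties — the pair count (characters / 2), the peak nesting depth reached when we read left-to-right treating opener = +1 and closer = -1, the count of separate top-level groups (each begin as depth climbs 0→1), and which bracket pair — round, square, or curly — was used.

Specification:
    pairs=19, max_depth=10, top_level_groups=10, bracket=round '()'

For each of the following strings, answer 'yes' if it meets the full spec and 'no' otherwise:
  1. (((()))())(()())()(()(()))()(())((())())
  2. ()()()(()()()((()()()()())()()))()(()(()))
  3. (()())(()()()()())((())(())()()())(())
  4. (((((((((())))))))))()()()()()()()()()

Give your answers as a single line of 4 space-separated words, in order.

Answer: no no no yes

Derivation:
String 1 '(((()))())(()())()(()(()))()(())((())())': depth seq [1 2 3 4 3 2 1 2 1 0 1 2 1 2 1 0 1 0 1 2 1 2 3 2 1 0 1 0 1 2 1 0 1 2 3 2 1 2 1 0]
  -> pairs=20 depth=4 groups=7 -> no
String 2 '()()()(()()()((()()()()())()()))()(()(()))': depth seq [1 0 1 0 1 0 1 2 1 2 1 2 1 2 3 4 3 4 3 4 3 4 3 4 3 2 3 2 3 2 1 0 1 0 1 2 1 2 3 2 1 0]
  -> pairs=21 depth=4 groups=6 -> no
String 3 '(()())(()()()()())((())(())()()())(())': depth seq [1 2 1 2 1 0 1 2 1 2 1 2 1 2 1 2 1 0 1 2 3 2 1 2 3 2 1 2 1 2 1 2 1 0 1 2 1 0]
  -> pairs=19 depth=3 groups=4 -> no
String 4 '(((((((((())))))))))()()()()()()()()()': depth seq [1 2 3 4 5 6 7 8 9 10 9 8 7 6 5 4 3 2 1 0 1 0 1 0 1 0 1 0 1 0 1 0 1 0 1 0 1 0]
  -> pairs=19 depth=10 groups=10 -> yes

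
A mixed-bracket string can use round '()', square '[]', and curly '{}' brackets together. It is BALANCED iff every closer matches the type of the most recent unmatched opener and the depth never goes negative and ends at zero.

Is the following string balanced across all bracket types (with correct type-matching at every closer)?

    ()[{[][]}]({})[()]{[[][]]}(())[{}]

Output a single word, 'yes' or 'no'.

Answer: yes

Derivation:
pos 0: push '('; stack = (
pos 1: ')' matches '('; pop; stack = (empty)
pos 2: push '['; stack = [
pos 3: push '{'; stack = [{
pos 4: push '['; stack = [{[
pos 5: ']' matches '['; pop; stack = [{
pos 6: push '['; stack = [{[
pos 7: ']' matches '['; pop; stack = [{
pos 8: '}' matches '{'; pop; stack = [
pos 9: ']' matches '['; pop; stack = (empty)
pos 10: push '('; stack = (
pos 11: push '{'; stack = ({
pos 12: '}' matches '{'; pop; stack = (
pos 13: ')' matches '('; pop; stack = (empty)
pos 14: push '['; stack = [
pos 15: push '('; stack = [(
pos 16: ')' matches '('; pop; stack = [
pos 17: ']' matches '['; pop; stack = (empty)
pos 18: push '{'; stack = {
pos 19: push '['; stack = {[
pos 20: push '['; stack = {[[
pos 21: ']' matches '['; pop; stack = {[
pos 22: push '['; stack = {[[
pos 23: ']' matches '['; pop; stack = {[
pos 24: ']' matches '['; pop; stack = {
pos 25: '}' matches '{'; pop; stack = (empty)
pos 26: push '('; stack = (
pos 27: push '('; stack = ((
pos 28: ')' matches '('; pop; stack = (
pos 29: ')' matches '('; pop; stack = (empty)
pos 30: push '['; stack = [
pos 31: push '{'; stack = [{
pos 32: '}' matches '{'; pop; stack = [
pos 33: ']' matches '['; pop; stack = (empty)
end: stack empty → VALID
Verdict: properly nested → yes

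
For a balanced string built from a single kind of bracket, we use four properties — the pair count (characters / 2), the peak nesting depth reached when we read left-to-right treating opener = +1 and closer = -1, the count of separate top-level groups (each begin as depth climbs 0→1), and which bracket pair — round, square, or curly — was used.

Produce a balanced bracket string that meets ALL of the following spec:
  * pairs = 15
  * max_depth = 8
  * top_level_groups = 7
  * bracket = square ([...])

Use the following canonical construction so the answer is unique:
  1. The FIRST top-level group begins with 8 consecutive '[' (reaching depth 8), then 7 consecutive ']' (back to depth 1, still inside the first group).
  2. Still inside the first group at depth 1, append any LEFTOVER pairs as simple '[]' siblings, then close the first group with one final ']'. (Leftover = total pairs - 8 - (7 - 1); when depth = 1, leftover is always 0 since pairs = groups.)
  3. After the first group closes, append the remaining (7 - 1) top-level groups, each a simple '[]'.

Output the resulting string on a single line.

Spec: pairs=15 depth=8 groups=7
Leftover pairs = 15 - 8 - (7-1) = 1
First group: deep chain of depth 8 + 1 sibling pairs
Remaining 6 groups: simple '[]' each

Answer: [[[[[[[[]]]]]]][]][][][][][][]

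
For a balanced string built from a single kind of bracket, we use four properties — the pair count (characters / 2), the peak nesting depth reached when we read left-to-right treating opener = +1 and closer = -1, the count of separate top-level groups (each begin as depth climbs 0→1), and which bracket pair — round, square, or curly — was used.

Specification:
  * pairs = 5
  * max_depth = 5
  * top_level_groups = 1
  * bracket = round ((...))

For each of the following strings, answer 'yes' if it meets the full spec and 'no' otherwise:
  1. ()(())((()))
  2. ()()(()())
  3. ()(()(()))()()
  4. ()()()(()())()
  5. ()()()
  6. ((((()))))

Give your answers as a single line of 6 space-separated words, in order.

String 1 '()(())((()))': depth seq [1 0 1 2 1 0 1 2 3 2 1 0]
  -> pairs=6 depth=3 groups=3 -> no
String 2 '()()(()())': depth seq [1 0 1 0 1 2 1 2 1 0]
  -> pairs=5 depth=2 groups=3 -> no
String 3 '()(()(()))()()': depth seq [1 0 1 2 1 2 3 2 1 0 1 0 1 0]
  -> pairs=7 depth=3 groups=4 -> no
String 4 '()()()(()())()': depth seq [1 0 1 0 1 0 1 2 1 2 1 0 1 0]
  -> pairs=7 depth=2 groups=5 -> no
String 5 '()()()': depth seq [1 0 1 0 1 0]
  -> pairs=3 depth=1 groups=3 -> no
String 6 '((((()))))': depth seq [1 2 3 4 5 4 3 2 1 0]
  -> pairs=5 depth=5 groups=1 -> yes

Answer: no no no no no yes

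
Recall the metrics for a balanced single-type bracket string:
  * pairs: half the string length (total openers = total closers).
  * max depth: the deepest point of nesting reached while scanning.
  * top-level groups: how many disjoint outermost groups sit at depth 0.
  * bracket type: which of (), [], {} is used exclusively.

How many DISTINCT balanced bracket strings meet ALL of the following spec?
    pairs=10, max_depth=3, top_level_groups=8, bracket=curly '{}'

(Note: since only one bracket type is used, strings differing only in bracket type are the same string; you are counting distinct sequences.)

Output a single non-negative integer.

Spec: pairs=10 depth=3 groups=8
Count(depth <= 3) = 44
Count(depth <= 2) = 36
Count(depth == 3) = 44 - 36 = 8

Answer: 8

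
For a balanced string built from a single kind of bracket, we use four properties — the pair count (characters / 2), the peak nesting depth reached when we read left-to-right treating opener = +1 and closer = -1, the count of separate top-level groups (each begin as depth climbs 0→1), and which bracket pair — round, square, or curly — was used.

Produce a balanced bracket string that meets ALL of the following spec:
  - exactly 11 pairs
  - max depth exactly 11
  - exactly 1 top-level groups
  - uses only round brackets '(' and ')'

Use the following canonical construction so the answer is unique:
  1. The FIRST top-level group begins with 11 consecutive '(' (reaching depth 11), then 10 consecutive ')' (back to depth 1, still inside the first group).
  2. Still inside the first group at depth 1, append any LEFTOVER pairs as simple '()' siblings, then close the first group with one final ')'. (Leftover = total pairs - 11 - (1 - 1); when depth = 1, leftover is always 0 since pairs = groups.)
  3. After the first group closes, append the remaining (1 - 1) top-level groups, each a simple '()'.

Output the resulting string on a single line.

Answer: ((((((((((()))))))))))

Derivation:
Spec: pairs=11 depth=11 groups=1
Leftover pairs = 11 - 11 - (1-1) = 0
First group: deep chain of depth 11 + 0 sibling pairs
Remaining 0 groups: simple '()' each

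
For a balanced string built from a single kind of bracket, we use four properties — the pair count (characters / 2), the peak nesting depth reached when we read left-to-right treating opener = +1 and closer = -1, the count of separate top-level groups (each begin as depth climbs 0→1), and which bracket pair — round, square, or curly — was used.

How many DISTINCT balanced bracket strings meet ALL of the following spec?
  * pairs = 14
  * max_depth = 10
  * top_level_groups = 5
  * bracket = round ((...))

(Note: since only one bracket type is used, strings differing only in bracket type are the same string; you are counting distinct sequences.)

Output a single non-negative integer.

Answer: 5

Derivation:
Spec: pairs=14 depth=10 groups=5
Count(depth <= 10) = 177650
Count(depth <= 9) = 177645
Count(depth == 10) = 177650 - 177645 = 5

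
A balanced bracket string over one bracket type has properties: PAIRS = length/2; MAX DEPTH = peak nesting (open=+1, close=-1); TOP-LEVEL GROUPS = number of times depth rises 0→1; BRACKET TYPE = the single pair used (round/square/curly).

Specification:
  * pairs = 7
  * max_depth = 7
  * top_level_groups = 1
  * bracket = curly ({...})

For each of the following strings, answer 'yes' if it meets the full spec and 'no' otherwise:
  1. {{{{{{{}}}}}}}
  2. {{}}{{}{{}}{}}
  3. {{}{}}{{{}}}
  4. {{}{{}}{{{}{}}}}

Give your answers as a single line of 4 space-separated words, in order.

Answer: yes no no no

Derivation:
String 1 '{{{{{{{}}}}}}}': depth seq [1 2 3 4 5 6 7 6 5 4 3 2 1 0]
  -> pairs=7 depth=7 groups=1 -> yes
String 2 '{{}}{{}{{}}{}}': depth seq [1 2 1 0 1 2 1 2 3 2 1 2 1 0]
  -> pairs=7 depth=3 groups=2 -> no
String 3 '{{}{}}{{{}}}': depth seq [1 2 1 2 1 0 1 2 3 2 1 0]
  -> pairs=6 depth=3 groups=2 -> no
String 4 '{{}{{}}{{{}{}}}}': depth seq [1 2 1 2 3 2 1 2 3 4 3 4 3 2 1 0]
  -> pairs=8 depth=4 groups=1 -> no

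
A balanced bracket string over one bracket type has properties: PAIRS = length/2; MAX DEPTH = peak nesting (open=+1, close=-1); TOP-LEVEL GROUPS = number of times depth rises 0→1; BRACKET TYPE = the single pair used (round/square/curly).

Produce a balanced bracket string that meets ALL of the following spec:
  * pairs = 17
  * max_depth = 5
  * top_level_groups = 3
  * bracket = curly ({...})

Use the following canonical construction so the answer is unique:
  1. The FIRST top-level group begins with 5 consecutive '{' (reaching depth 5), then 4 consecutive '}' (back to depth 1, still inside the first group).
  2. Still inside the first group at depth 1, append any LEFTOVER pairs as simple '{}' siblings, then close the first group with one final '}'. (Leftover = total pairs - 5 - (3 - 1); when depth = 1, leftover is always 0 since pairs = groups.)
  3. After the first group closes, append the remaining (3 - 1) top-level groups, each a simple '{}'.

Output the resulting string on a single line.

Spec: pairs=17 depth=5 groups=3
Leftover pairs = 17 - 5 - (3-1) = 10
First group: deep chain of depth 5 + 10 sibling pairs
Remaining 2 groups: simple '{}' each

Answer: {{{{{}}}}{}{}{}{}{}{}{}{}{}{}}{}{}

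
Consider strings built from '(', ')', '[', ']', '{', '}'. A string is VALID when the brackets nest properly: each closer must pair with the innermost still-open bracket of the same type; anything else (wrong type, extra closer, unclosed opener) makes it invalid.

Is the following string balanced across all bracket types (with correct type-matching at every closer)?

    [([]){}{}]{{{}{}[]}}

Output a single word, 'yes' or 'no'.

pos 0: push '['; stack = [
pos 1: push '('; stack = [(
pos 2: push '['; stack = [([
pos 3: ']' matches '['; pop; stack = [(
pos 4: ')' matches '('; pop; stack = [
pos 5: push '{'; stack = [{
pos 6: '}' matches '{'; pop; stack = [
pos 7: push '{'; stack = [{
pos 8: '}' matches '{'; pop; stack = [
pos 9: ']' matches '['; pop; stack = (empty)
pos 10: push '{'; stack = {
pos 11: push '{'; stack = {{
pos 12: push '{'; stack = {{{
pos 13: '}' matches '{'; pop; stack = {{
pos 14: push '{'; stack = {{{
pos 15: '}' matches '{'; pop; stack = {{
pos 16: push '['; stack = {{[
pos 17: ']' matches '['; pop; stack = {{
pos 18: '}' matches '{'; pop; stack = {
pos 19: '}' matches '{'; pop; stack = (empty)
end: stack empty → VALID
Verdict: properly nested → yes

Answer: yes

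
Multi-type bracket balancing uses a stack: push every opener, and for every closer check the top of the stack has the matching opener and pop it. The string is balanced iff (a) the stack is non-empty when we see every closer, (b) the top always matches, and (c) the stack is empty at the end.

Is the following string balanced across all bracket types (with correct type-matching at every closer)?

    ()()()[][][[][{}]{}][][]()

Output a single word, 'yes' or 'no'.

Answer: yes

Derivation:
pos 0: push '('; stack = (
pos 1: ')' matches '('; pop; stack = (empty)
pos 2: push '('; stack = (
pos 3: ')' matches '('; pop; stack = (empty)
pos 4: push '('; stack = (
pos 5: ')' matches '('; pop; stack = (empty)
pos 6: push '['; stack = [
pos 7: ']' matches '['; pop; stack = (empty)
pos 8: push '['; stack = [
pos 9: ']' matches '['; pop; stack = (empty)
pos 10: push '['; stack = [
pos 11: push '['; stack = [[
pos 12: ']' matches '['; pop; stack = [
pos 13: push '['; stack = [[
pos 14: push '{'; stack = [[{
pos 15: '}' matches '{'; pop; stack = [[
pos 16: ']' matches '['; pop; stack = [
pos 17: push '{'; stack = [{
pos 18: '}' matches '{'; pop; stack = [
pos 19: ']' matches '['; pop; stack = (empty)
pos 20: push '['; stack = [
pos 21: ']' matches '['; pop; stack = (empty)
pos 22: push '['; stack = [
pos 23: ']' matches '['; pop; stack = (empty)
pos 24: push '('; stack = (
pos 25: ')' matches '('; pop; stack = (empty)
end: stack empty → VALID
Verdict: properly nested → yes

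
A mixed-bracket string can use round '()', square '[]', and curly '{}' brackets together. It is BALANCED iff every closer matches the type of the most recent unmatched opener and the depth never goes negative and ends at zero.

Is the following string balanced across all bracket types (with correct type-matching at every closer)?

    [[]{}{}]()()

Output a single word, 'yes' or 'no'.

Answer: yes

Derivation:
pos 0: push '['; stack = [
pos 1: push '['; stack = [[
pos 2: ']' matches '['; pop; stack = [
pos 3: push '{'; stack = [{
pos 4: '}' matches '{'; pop; stack = [
pos 5: push '{'; stack = [{
pos 6: '}' matches '{'; pop; stack = [
pos 7: ']' matches '['; pop; stack = (empty)
pos 8: push '('; stack = (
pos 9: ')' matches '('; pop; stack = (empty)
pos 10: push '('; stack = (
pos 11: ')' matches '('; pop; stack = (empty)
end: stack empty → VALID
Verdict: properly nested → yes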